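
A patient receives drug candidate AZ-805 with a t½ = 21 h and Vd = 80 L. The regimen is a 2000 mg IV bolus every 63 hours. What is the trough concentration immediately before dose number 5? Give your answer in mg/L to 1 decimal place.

3.6 mg/L

f = (1/2)^(τ/t½) = (1/2)^(63/21) ≈ 0.1250.
C₀ = D/Vd = 2000/80 ≈ 25.000 mg/L.
Before the 5th dose, 4 doses have been given. Superposition: Cmin = C₀·(f + f² + … + f^4).
≈ 25.000 × (0.1250 + 0.0156 + 0.0020 + 0.0002) ≈ 25.000 × 0.1428 ≈ 3.570 mg/L.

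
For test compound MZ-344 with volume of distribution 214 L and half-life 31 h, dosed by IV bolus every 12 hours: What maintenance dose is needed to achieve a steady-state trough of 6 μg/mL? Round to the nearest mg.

τ/t½ = 12/31 ≈ 0.3871, so f = (1/2)^(12/31) ≈ 0.764667.
Cmin,ss = (D/Vd)·f/(1−f), so D = Cmin,ss·Vd·(1−f)/f.
D = 6 × 214 × (1−f)/f ≈ 6 × 214 × 0.30776 ≈ 395.16 mg.

395 mg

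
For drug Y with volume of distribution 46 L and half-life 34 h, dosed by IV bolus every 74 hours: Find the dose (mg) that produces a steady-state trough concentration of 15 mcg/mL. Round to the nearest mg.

2429 mg

τ/t½ = 74/34 ≈ 2.1765, so f = (1/2)^(74/34) ≈ 0.221216.
Cmin,ss = (D/Vd)·f/(1−f), so D = Cmin,ss·Vd·(1−f)/f.
D = 15 × 46 × (1−f)/f ≈ 15 × 46 × 3.52047 ≈ 2429.12 mg.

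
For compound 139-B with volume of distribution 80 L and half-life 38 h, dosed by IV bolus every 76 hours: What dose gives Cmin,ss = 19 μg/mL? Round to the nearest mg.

τ/t½ = 76/38 ≈ 2, so f = (1/2)^(76/38) ≈ 0.250000.
Cmin,ss = (D/Vd)·f/(1−f), so D = Cmin,ss·Vd·(1−f)/f.
D = 19 × 80 × (1−f)/f ≈ 19 × 80 × 3.00000 ≈ 4560.00 mg.

4560 mg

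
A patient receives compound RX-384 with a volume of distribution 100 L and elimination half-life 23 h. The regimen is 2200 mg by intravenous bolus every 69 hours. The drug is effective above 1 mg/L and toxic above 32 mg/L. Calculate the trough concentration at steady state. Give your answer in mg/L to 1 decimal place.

3.1 mg/L

The dosing interval is 3 half-lives, so f = 2^(−3) = 0.125.
At steady state, R = 1/(1 − 0.125) = 8/7.
Single-dose peak C₀ = D/Vd = 2200/100 = 22 mg/L.
Steady-state peak Cmax,ss = C₀·R = 22 × 8/7 ≈ 25.143 mg/L.
Steady-state trough Cmin,ss = Cmax,ss·f ≈ 25.143 × 0.125 ≈ 3.143 mg/L.
Trough 3.1 mg/L vs MEC 1 mg/L: adequate.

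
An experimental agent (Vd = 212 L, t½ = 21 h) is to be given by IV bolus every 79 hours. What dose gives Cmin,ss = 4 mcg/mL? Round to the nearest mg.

10656 mg

τ/t½ = 79/21 ≈ 3.7619, so f = (1/2)^(79/21) ≈ 0.073715.
Cmin,ss = (D/Vd)·f/(1−f), so D = Cmin,ss·Vd·(1−f)/f.
D = 4 × 212 × (1−f)/f ≈ 4 × 212 × 12.56576 ≈ 10655.76 mg.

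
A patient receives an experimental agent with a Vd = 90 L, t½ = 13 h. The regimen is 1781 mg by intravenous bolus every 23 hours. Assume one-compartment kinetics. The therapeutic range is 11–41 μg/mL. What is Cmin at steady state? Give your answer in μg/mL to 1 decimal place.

8.2 μg/mL

k = ln2/t½ = ln2/13 ≈ 0.053319 h⁻¹; fraction remaining f = e^(−kτ) = e^(−0.053319×23) ≈ 0.2934.
At steady state, accumulation factor R = 1/(1 − e^(−kτ)) ≈ 1.4152.
Each bolus raises the concentration by D/Vd = 1781/90 ≈ 19.789 μg/mL.
Cmax,ss = C₀/(1 − f) ≈ 19.789/0.7066 ≈ 28.006 μg/mL.
Steady-state trough Cmin,ss = Cmax,ss·f ≈ 28.006 × 0.2934 ≈ 8.217 μg/mL.
Trough 8.2 μg/mL vs MEC 11 μg/mL: subtherapeutic.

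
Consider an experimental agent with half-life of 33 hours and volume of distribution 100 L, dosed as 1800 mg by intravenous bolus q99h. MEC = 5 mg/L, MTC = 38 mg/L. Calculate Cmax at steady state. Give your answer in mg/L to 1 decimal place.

τ = 99 h = 3 half-lives, so f = (1/2)^3 = 0.125.
Accumulation ratio R = 1/(1 − f) = 1/0.875 = 8/7.
Single-dose peak C₀ = D/Vd = 1800/100 = 18 mg/L.
Steady-state peak Cmax,ss = C₀·R = 18 × 8/7 ≈ 20.571 mg/L.
Peak 20.6 mg/L vs MTC 38 mg/L: below toxic threshold.

20.6 mg/L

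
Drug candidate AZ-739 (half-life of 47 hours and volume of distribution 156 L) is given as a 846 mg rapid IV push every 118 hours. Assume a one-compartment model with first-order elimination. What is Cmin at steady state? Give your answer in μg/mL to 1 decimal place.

τ/t½ = 118/47 ≈ 2.5106, so fraction remaining f = (1/2)^(118/47) ≈ 0.1755.
Single-dose peak C₀ = D/Vd = 846/156 ≈ 5.423 μg/mL.
Steady-state trough Cmin,ss = C₀·f/(1−f) ≈ 5.423 × 0.1755/0.8245 ≈ 1.154 μg/mL.

1.2 μg/mL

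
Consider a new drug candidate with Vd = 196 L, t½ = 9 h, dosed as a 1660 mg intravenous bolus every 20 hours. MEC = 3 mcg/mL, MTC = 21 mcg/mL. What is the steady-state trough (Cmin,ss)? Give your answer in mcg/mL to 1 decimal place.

2.3 mcg/mL

k = ln2/t½ = ln2/9 ≈ 0.077016 h⁻¹; fraction remaining f = e^(−kτ) = e^(−0.077016×20) ≈ 0.2143.
At steady state, accumulation factor R = 1/(1 − e^(−kτ)) ≈ 1.2728.
Each bolus raises the concentration by D/Vd = 1660/196 ≈ 8.469 mcg/mL.
Cmax,ss = C₀/(1 − f) ≈ 8.469/0.7857 ≈ 10.779 mcg/mL.
One interval later, Cmin,ss = Cmax,ss·e^(−kτ) ≈ 10.779 × 0.2143 ≈ 2.310 mcg/mL.
Trough 2.3 mcg/mL vs MEC 3 mcg/mL: subtherapeutic.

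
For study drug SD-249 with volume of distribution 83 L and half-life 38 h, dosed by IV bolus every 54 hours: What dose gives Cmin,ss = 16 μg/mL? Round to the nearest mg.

τ/t½ = 54/38 ≈ 1.4211, so f = (1/2)^(54/38) ≈ 0.373440.
Cmin,ss = (D/Vd)·f/(1−f), so D = Cmin,ss·Vd·(1−f)/f.
D = 16 × 83 × (1−f)/f ≈ 16 × 83 × 1.67781 ≈ 2228.13 mg.

2228 mg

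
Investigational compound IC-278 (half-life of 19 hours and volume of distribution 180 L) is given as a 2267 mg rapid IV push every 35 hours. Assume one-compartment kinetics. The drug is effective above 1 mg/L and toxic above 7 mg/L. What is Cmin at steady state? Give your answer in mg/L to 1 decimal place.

k = ln2/t½ = ln2/19 ≈ 0.036481 h⁻¹; fraction remaining f = e^(−kτ) = e^(−0.036481×35) ≈ 0.2789.
At steady state, accumulation factor R = 1/(1 − e^(−kτ)) ≈ 1.3868.
Single-dose peak C₀ = D/Vd = 2267/180 ≈ 12.594 mg/L.
Steady-state peak Cmax,ss = C₀·R ≈ 12.594 × 1.3868 ≈ 17.465 mg/L.
One interval later, Cmin,ss = Cmax,ss·e^(−kτ) ≈ 17.465 × 0.2789 ≈ 4.871 mg/L.
Trough 4.9 mg/L vs MEC 1 mg/L: adequate.

4.9 mg/L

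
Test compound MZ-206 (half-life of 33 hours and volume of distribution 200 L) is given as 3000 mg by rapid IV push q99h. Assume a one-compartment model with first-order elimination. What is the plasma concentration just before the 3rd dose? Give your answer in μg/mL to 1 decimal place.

f = (1/2)^(τ/t½) = (1/2)^(99/33) ≈ 0.1250.
C₀ = D/Vd = 3000/200 ≈ 15.000 μg/mL.
Before the 3rd dose, 2 doses have been given. Superposition: Cmin = C₀·(f + f²).
≈ 15.000 × (0.1250 + 0.0156) ≈ 15.000 × 0.1406 ≈ 2.109 μg/mL.

2.1 μg/mL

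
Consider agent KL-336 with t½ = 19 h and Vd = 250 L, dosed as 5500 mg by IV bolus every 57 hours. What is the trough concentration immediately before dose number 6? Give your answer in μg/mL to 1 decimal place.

f = (1/2)^(τ/t½) = (1/2)^(57/19) ≈ 0.1250.
C₀ = D/Vd = 5500/250 ≈ 22.000 μg/mL.
Before the 6th dose, 5 doses have been given. Superposition: Cmin = C₀·(f + f² + … + f^5).
≈ 22.000 × (0.1250 + 0.0156 + 0.0020 + 0.0002 + 0.0000) ≈ 22.000 × 0.1428 ≈ 3.142 μg/mL.

3.1 μg/mL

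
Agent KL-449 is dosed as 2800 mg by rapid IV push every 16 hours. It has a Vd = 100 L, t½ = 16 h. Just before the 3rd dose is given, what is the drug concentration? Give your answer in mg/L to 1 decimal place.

f = (1/2)^(τ/t½) = (1/2)^(16/16) ≈ 0.5000.
C₀ = D/Vd = 2800/100 ≈ 28.000 mg/L.
Before the 3rd dose, 2 doses have been given. Superposition: Cmin = C₀·(f + f²).
≈ 28.000 × (0.5000 + 0.2500) ≈ 28.000 × 0.7500 ≈ 21.000 mg/L.

21.0 mg/L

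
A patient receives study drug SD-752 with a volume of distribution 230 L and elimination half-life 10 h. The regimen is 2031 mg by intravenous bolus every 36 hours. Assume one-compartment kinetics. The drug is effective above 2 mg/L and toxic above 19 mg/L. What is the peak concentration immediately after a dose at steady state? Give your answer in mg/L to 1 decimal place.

τ/t½ = 36/10 ≈ 3.6, so fraction remaining f = (1/2)^(36/10) ≈ 0.0825.
Accumulation ratio R = 1/(1 − f) ≈ 1/0.9175 ≈ 1.0899.
Single-dose peak C₀ = D/Vd = 2031/230 ≈ 8.830 mg/L.
Steady-state peak Cmax,ss = C₀·R ≈ 8.830 × 1.0899 ≈ 9.624 mg/L.
Peak 9.6 mg/L vs MTC 19 mg/L: below toxic threshold.

9.6 mg/L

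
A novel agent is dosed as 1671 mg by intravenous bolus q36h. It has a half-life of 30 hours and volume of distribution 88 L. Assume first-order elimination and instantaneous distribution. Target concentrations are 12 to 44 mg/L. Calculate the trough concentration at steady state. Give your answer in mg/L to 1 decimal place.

14.6 mg/L

k = ln2/t½ = ln2/30 ≈ 0.023105 h⁻¹; fraction remaining f = e^(−kτ) = e^(−0.023105×36) ≈ 0.4353.
Accumulation ratio R = 1/(1 − f) ≈ 1/0.5647 ≈ 1.7709.
Single-dose peak C₀ = D/Vd = 1671/88 ≈ 18.989 mg/L.
Cmax,ss = C₀/(1 − f) ≈ 18.989/0.5647 ≈ 33.627 mg/L.
One interval later, Cmin,ss = Cmax,ss·e^(−kτ) ≈ 33.627 × 0.4353 ≈ 14.638 mg/L.
Trough 14.6 mg/L vs MEC 12 mg/L: adequate.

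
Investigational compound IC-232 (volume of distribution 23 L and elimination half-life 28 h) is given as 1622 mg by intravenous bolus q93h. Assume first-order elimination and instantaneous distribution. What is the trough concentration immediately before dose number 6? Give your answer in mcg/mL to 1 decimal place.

7.8 mcg/mL

f = (1/2)^(τ/t½) = (1/2)^(93/28) ≈ 0.1000.
C₀ = D/Vd = 1622/23 ≈ 70.522 mcg/mL.
Before the 6th dose, 5 doses have been given. Superposition: Cmin = C₀·(f + f² + … + f^5).
≈ 70.522 × (0.1000 + 0.0100 + 0.0010 + 0.0001 + 0.0000) ≈ 70.522 × 0.1111 ≈ 7.835 mcg/mL.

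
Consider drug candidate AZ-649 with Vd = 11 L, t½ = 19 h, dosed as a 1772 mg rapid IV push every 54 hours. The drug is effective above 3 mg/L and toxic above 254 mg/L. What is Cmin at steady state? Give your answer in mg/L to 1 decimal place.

k = ln2/t½ = ln2/19 ≈ 0.036481 h⁻¹; fraction remaining f = e^(−kτ) = e^(−0.036481×54) ≈ 0.1395.
Each bolus raises the concentration by D/Vd = 1772/11 ≈ 161.091 mg/L.
Steady-state trough Cmin,ss = C₀·f/(1−f) ≈ 161.091 × 0.1395/0.8605 ≈ 26.115 mg/L.
Trough 26.1 mg/L vs MEC 3 mg/L: adequate.

26.1 mg/L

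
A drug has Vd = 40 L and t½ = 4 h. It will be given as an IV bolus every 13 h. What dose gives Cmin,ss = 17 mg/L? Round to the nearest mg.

τ/t½ = 13/4 ≈ 3.25, so f = (1/2)^(13/4) ≈ 0.105112.
Cmin,ss = (D/Vd)·f/(1−f), so D = Cmin,ss·Vd·(1−f)/f.
D = 17 × 40 × (1−f)/f ≈ 17 × 40 × 8.51366 ≈ 5789.29 mg.

5789 mg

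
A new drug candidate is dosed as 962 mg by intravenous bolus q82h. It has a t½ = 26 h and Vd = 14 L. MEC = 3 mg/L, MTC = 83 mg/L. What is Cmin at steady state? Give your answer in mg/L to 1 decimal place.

8.7 mg/L

Over one 82-h interval, 82/26 ≈ 3.1538 half-lives elapse, leaving f ≈ 0.1124 of each dose.
Each bolus raises the concentration by D/Vd = 962/14 ≈ 68.714 mg/L.
Steady-state trough Cmin,ss = C₀·f/(1−f) ≈ 68.714 × 0.1124/0.8876 ≈ 8.702 mg/L.
Trough 8.7 mg/L vs MEC 3 mg/L: adequate.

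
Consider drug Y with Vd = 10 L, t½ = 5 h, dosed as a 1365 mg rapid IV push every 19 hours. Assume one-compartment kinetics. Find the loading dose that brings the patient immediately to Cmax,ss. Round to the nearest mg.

1471 mg

f = (1/2)^(19/5) ≈ 0.071794; accumulation ratio R = 1/(1−f) ≈ 1.07735.
Loading dose to hit Cmax,ss on first dose: D_load = D_maint·R ≈ 1365 × 1.07735 ≈ 1470.58 mg.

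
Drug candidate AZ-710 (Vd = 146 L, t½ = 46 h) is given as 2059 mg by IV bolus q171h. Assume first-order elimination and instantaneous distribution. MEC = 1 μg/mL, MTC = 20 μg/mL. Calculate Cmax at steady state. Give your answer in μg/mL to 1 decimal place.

15.3 μg/mL

Over one 171-h interval, 171/46 ≈ 3.7174 half-lives elapse, leaving f ≈ 0.0760 of each dose.
At steady state, accumulation factor R = 1/(1 − e^(−kτ)) ≈ 1.0823.
Single-dose peak C₀ = D/Vd = 2059/146 ≈ 14.103 μg/mL.
Steady-state peak Cmax,ss = C₀·R ≈ 14.103 × 1.0823 ≈ 15.264 μg/mL.
Peak 15.3 μg/mL vs MTC 20 μg/mL: below toxic threshold.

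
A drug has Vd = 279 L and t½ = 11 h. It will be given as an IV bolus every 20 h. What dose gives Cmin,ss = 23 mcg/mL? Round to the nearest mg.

16212 mg

τ/t½ = 20/11 ≈ 1.8182, so f = (1/2)^(20/11) ≈ 0.283578.
Cmin,ss = (D/Vd)·f/(1−f), so D = Cmin,ss·Vd·(1−f)/f.
D = 23 × 279 × (1−f)/f ≈ 23 × 279 × 2.52637 ≈ 16211.72 mg.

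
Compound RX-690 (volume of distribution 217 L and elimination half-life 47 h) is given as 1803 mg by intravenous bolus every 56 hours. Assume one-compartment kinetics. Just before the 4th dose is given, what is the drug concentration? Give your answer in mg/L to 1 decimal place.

5.9 mg/L

f = (1/2)^(τ/t½) = (1/2)^(56/47) ≈ 0.4379.
C₀ = D/Vd = 1803/217 ≈ 8.309 mg/L.
Before the 4th dose, 3 doses have been given. Superposition: Cmin = C₀·(f + f² + … + f^3).
≈ 8.309 × (0.4379 + 0.1918 + 0.0840) ≈ 8.309 × 0.7137 ≈ 5.930 mg/L.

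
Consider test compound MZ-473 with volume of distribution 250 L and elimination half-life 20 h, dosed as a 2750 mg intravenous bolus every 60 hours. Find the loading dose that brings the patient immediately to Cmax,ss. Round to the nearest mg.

f = (1/2)^(60/20) ≈ 0.125000; accumulation ratio R = 1/(1−f) ≈ 1.14286.
Loading dose to hit Cmax,ss on first dose: D_load = D_maint·R ≈ 2750 × 1.14286 ≈ 3142.86 mg.

3143 mg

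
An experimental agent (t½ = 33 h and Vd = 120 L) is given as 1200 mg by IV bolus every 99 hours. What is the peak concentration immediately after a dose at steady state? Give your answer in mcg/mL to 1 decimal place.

The dosing interval is 3 half-lives, so f = 2^(−3) = 0.125.
At steady state, R = 1/(1 − 0.125) = 8/7.
Single-dose peak C₀ = D/Vd = 1200/120 = 10 mcg/mL.
Steady-state peak Cmax,ss = C₀·R = 10 × 8/7 ≈ 11.429 mcg/mL.

11.4 mcg/mL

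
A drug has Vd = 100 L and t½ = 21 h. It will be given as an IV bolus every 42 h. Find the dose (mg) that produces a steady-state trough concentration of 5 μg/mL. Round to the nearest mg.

1500 mg

τ/t½ = 42/21 ≈ 2, so f = (1/2)^(42/21) ≈ 0.250000.
Cmin,ss = (D/Vd)·f/(1−f), so D = Cmin,ss·Vd·(1−f)/f.
D = 5 × 100 × (1−f)/f ≈ 5 × 100 × 3.00000 ≈ 1500.00 mg.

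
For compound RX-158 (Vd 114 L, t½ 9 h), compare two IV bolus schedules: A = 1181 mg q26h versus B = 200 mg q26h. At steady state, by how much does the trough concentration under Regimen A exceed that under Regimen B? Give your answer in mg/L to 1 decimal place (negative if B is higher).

Regimen A: f = (1/2)^(26/9) ≈ 0.1350; Cmin,ss = (1181/114)·f/(1−f) ≈ 1.617 mg/L.
Regimen B: f = (1/2)^(26/9) ≈ 0.1350; Cmin,ss = (200/114)·f/(1−f) ≈ 0.274 mg/L.
Difference ≈ 1.617 − 0.274 ≈ 1.343 mg/L.

1.3 mg/L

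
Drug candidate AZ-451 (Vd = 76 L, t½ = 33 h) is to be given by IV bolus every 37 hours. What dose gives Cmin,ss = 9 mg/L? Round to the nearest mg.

τ/t½ = 37/33 ≈ 1.1212, so f = (1/2)^(37/33) ≈ 0.459707.
Cmin,ss = (D/Vd)·f/(1−f), so D = Cmin,ss·Vd·(1−f)/f.
D = 9 × 76 × (1−f)/f ≈ 9 × 76 × 1.17530 ≈ 803.91 mg.

804 mg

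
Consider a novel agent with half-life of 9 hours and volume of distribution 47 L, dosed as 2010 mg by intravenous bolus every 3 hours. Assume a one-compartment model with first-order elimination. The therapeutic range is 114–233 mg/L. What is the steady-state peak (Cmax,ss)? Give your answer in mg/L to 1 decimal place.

207.3 mg/L

k = ln2/t½ = ln2/9 ≈ 0.077016 h⁻¹; fraction remaining f = e^(−kτ) = e^(−0.077016×3) ≈ 0.7937.
Accumulation ratio R = 1/(1 − f) ≈ 1/0.2063 ≈ 4.8473.
Each bolus raises the concentration by D/Vd = 2010/47 ≈ 42.766 mg/L.
Steady-state peak Cmax,ss = C₀·R ≈ 42.766 × 4.8473 ≈ 207.300 mg/L.
Peak 207.3 mg/L vs MTC 233 mg/L: below toxic threshold.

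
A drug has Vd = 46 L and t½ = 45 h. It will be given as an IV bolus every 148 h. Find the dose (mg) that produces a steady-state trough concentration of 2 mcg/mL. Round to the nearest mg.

807 mg

τ/t½ = 148/45 ≈ 3.2889, so f = (1/2)^(148/45) ≈ 0.102317.
Cmin,ss = (D/Vd)·f/(1−f), so D = Cmin,ss·Vd·(1−f)/f.
D = 2 × 46 × (1−f)/f ≈ 2 × 46 × 8.77355 ≈ 807.17 mg.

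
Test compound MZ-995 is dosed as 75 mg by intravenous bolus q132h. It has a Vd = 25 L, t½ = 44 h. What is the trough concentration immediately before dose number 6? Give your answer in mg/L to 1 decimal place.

0.4 mg/L

f = (1/2)^(τ/t½) = (1/2)^(132/44) ≈ 0.1250.
C₀ = D/Vd = 75/25 ≈ 3.000 mg/L.
Before the 6th dose, 5 doses have been given. Superposition: Cmin = C₀·(f + f² + … + f^5).
≈ 3.000 × (0.1250 + 0.0156 + 0.0020 + 0.0002 + 0.0000) ≈ 3.000 × 0.1428 ≈ 0.428 mg/L.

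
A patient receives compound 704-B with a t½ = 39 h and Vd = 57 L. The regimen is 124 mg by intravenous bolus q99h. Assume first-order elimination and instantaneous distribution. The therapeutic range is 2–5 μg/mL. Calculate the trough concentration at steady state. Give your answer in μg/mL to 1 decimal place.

0.5 μg/mL

τ/t½ = 99/39 ≈ 2.5385, so fraction remaining f = (1/2)^(99/39) ≈ 0.1721.
Accumulation ratio R = 1/(1 − f) ≈ 1/0.8279 ≈ 1.2079.
Single-dose peak C₀ = D/Vd = 124/57 ≈ 2.175 μg/mL.
Cmax,ss = C₀/(1 − f) ≈ 2.175/0.8279 ≈ 2.627 μg/mL.
Steady-state trough Cmin,ss = Cmax,ss·f ≈ 2.627 × 0.1721 ≈ 0.452 μg/mL.
Trough 0.5 μg/mL vs MEC 2 μg/mL: subtherapeutic.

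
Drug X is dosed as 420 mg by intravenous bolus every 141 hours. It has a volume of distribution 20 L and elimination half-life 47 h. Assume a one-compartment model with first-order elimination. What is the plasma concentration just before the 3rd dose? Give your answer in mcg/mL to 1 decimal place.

f = (1/2)^(τ/t½) = (1/2)^(141/47) ≈ 0.1250.
C₀ = D/Vd = 420/20 ≈ 21.000 mcg/mL.
Before the 3rd dose, 2 doses have been given. Superposition: Cmin = C₀·(f + f²).
≈ 21.000 × (0.1250 + 0.0156) ≈ 21.000 × 0.1406 ≈ 2.953 mcg/mL.

3.0 mcg/mL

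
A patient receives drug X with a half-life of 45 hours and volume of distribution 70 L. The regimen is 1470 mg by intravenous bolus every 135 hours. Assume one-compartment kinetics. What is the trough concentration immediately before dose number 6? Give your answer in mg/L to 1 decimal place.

f = (1/2)^(τ/t½) = (1/2)^(135/45) ≈ 0.1250.
C₀ = D/Vd = 1470/70 ≈ 21.000 mg/L.
Before the 6th dose, 5 doses have been given. Superposition: Cmin = C₀·(f + f² + … + f^5).
≈ 21.000 × (0.1250 + 0.0156 + 0.0020 + 0.0002 + 0.0000) ≈ 21.000 × 0.1428 ≈ 2.999 mg/L.

3.0 mg/L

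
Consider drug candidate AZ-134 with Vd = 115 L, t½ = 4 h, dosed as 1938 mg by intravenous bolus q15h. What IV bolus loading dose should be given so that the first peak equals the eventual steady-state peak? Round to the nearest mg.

f = (1/2)^(15/4) ≈ 0.074325; accumulation ratio R = 1/(1−f) ≈ 1.08029.
Loading dose to hit Cmax,ss on first dose: D_load = D_maint·R ≈ 1938 × 1.08029 ≈ 2093.60 mg.

2094 mg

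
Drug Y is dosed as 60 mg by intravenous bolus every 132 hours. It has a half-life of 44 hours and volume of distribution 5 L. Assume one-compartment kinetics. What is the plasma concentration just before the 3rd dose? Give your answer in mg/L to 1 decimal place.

1.7 mg/L

f = (1/2)^(τ/t½) = (1/2)^(132/44) ≈ 0.1250.
C₀ = D/Vd = 60/5 ≈ 12.000 mg/L.
Before the 3rd dose, 2 doses have been given. Superposition: Cmin = C₀·(f + f²).
≈ 12.000 × (0.1250 + 0.0156) ≈ 12.000 × 0.1406 ≈ 1.687 mg/L.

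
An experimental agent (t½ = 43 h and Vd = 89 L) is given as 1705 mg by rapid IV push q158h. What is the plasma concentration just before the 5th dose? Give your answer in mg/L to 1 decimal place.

1.6 mg/L

f = (1/2)^(τ/t½) = (1/2)^(158/43) ≈ 0.0783.
C₀ = D/Vd = 1705/89 ≈ 19.157 mg/L.
Before the 5th dose, 4 doses have been given. Superposition: Cmin = C₀·(f + f² + … + f^4).
≈ 19.157 × (0.0783 + 0.0061 + 0.0005 + 0.0000) ≈ 19.157 × 0.0849 ≈ 1.626 mg/L.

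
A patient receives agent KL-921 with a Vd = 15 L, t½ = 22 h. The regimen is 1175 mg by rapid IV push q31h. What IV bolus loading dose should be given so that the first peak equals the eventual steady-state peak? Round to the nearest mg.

1885 mg

f = (1/2)^(31/22) ≈ 0.376549; accumulation ratio R = 1/(1−f) ≈ 1.60398.
Loading dose to hit Cmax,ss on first dose: D_load = D_maint·R ≈ 1175 × 1.60398 ≈ 1884.68 mg.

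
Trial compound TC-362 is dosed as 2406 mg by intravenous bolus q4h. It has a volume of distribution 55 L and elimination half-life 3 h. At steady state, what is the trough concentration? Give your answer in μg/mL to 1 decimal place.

28.8 μg/mL

k = ln2/t½ = ln2/3 ≈ 0.231049 h⁻¹; fraction remaining f = e^(−kτ) = e^(−0.231049×4) ≈ 0.3969.
Each bolus raises the concentration by D/Vd = 2406/55 ≈ 43.745 μg/mL.
Steady-state trough Cmin,ss = C₀·f/(1−f) ≈ 43.745 × 0.3969/0.6031 ≈ 28.789 μg/mL.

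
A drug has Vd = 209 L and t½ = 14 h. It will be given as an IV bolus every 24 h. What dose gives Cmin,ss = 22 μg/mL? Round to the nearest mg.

10490 mg

τ/t½ = 24/14 ≈ 1.7143, so f = (1/2)^(24/14) ≈ 0.304753.
Cmin,ss = (D/Vd)·f/(1−f), so D = Cmin,ss·Vd·(1−f)/f.
D = 22 × 209 × (1−f)/f ≈ 22 × 209 × 2.28135 ≈ 10489.65 mg.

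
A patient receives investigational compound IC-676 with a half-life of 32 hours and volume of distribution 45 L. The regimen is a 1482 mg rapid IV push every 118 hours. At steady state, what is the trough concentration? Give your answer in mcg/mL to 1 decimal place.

Over one 118-h interval, 118/32 ≈ 3.6875 half-lives elapse, leaving f ≈ 0.0776 of each dose.
At steady state, accumulation factor R = 1/(1 − e^(−kτ)) ≈ 1.0841.
Each bolus raises the concentration by D/Vd = 1482/45 ≈ 32.933 mcg/mL.
Steady-state peak Cmax,ss = C₀·R ≈ 32.933 × 1.0841 ≈ 35.703 mcg/mL.
Steady-state trough Cmin,ss = Cmax,ss·f ≈ 35.703 × 0.0776 ≈ 2.771 mcg/mL.

2.8 mcg/mL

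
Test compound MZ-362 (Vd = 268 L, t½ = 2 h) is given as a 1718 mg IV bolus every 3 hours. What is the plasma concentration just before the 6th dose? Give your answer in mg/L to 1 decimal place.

f = (1/2)^(τ/t½) = (1/2)^(3/2) ≈ 0.3536.
C₀ = D/Vd = 1718/268 ≈ 6.410 mg/L.
Before the 6th dose, 5 doses have been given. Superposition: Cmin = C₀·(f + f² + … + f^5).
≈ 6.410 × (0.3536 + 0.1250 + 0.0442 + 0.0156 + 0.0055) ≈ 6.410 × 0.5439 ≈ 3.486 mg/L.

3.5 mg/L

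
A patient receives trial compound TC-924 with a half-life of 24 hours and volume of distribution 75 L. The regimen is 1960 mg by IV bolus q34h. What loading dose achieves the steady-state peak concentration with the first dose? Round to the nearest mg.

f = (1/2)^(34/24) ≈ 0.374577; accumulation ratio R = 1/(1−f) ≈ 1.59892.
Loading dose to hit Cmax,ss on first dose: D_load = D_maint·R ≈ 1960 × 1.59892 ≈ 3133.88 mg.

3134 mg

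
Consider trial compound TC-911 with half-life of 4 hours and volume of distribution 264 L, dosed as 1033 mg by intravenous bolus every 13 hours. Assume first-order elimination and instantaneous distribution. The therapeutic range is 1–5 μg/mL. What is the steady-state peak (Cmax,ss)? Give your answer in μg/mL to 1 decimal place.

4.4 μg/mL

k = ln2/t½ = ln2/4 ≈ 0.173287 h⁻¹; fraction remaining f = e^(−kτ) = e^(−0.173287×13) ≈ 0.1051.
At steady state, accumulation factor R = 1/(1 − e^(−kτ)) ≈ 1.1174.
Single-dose peak C₀ = D/Vd = 1033/264 ≈ 3.913 μg/mL.
Steady-state peak Cmax,ss = C₀·R ≈ 3.913 × 1.1174 ≈ 4.372 μg/mL.
Peak 4.4 μg/mL vs MTC 5 μg/mL: below toxic threshold.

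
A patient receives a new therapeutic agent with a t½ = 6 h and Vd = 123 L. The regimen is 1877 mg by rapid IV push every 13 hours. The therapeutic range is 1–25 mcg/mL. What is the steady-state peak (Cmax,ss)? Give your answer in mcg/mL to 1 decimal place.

19.6 mcg/mL

Over one 13-h interval, 13/6 ≈ 2.1667 half-lives elapse, leaving f ≈ 0.2227 of each dose.
Accumulation ratio R = 1/(1 − f) ≈ 1/0.7773 ≈ 1.2865.
Single-dose peak C₀ = D/Vd = 1877/123 ≈ 15.260 mcg/mL.
Steady-state peak Cmax,ss = C₀·R ≈ 15.260 × 1.2865 ≈ 19.632 mcg/mL.
Peak 19.6 mcg/mL vs MTC 25 mcg/mL: below toxic threshold.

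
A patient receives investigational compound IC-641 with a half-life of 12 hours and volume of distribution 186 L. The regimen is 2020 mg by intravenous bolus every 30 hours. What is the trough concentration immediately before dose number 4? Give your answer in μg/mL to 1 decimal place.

f = (1/2)^(τ/t½) = (1/2)^(30/12) ≈ 0.1768.
C₀ = D/Vd = 2020/186 ≈ 10.860 μg/mL.
Before the 4th dose, 3 doses have been given. Superposition: Cmin = C₀·(f + f² + … + f^3).
≈ 10.860 × (0.1768 + 0.0313 + 0.0055) ≈ 10.860 × 0.2136 ≈ 2.320 μg/mL.

2.3 μg/mL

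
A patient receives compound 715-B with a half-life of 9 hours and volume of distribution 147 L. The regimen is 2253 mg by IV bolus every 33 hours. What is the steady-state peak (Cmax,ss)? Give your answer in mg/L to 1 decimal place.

16.6 mg/L

Over one 33-h interval, 33/9 ≈ 3.6667 half-lives elapse, leaving f ≈ 0.0787 of each dose.
At steady state, accumulation factor R = 1/(1 − e^(−kτ)) ≈ 1.0854.
Each bolus raises the concentration by D/Vd = 2253/147 ≈ 15.327 mg/L.
Cmax,ss = C₀/(1 − f) ≈ 15.327/0.9213 ≈ 16.636 mg/L.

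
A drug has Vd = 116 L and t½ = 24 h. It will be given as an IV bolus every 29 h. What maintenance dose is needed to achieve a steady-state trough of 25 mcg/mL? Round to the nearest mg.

τ/t½ = 29/24 ≈ 1.2083, so f = (1/2)^(29/24) ≈ 0.432768.
Cmin,ss = (D/Vd)·f/(1−f), so D = Cmin,ss·Vd·(1−f)/f.
D = 25 × 116 × (1−f)/f ≈ 25 × 116 × 1.31071 ≈ 3801.06 mg.

3801 mg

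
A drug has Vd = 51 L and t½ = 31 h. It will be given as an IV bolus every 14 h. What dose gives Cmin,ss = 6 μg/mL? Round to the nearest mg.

112 mg

τ/t½ = 14/31 ≈ 0.45161, so f = (1/2)^(14/31) ≈ 0.731225.
Cmin,ss = (D/Vd)·f/(1−f), so D = Cmin,ss·Vd·(1−f)/f.
D = 6 × 51 × (1−f)/f ≈ 6 × 51 × 0.36757 ≈ 112.48 mg.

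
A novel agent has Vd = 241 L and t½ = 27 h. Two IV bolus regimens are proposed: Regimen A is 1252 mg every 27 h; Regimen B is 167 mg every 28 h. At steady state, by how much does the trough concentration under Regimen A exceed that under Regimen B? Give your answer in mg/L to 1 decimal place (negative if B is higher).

Regimen A: f = (1/2)^(27/27) ≈ 0.5000; Cmin,ss = (1252/241)·f/(1−f) ≈ 5.195 mg/L.
Regimen B: f = (1/2)^(28/27) ≈ 0.4873; Cmin,ss = (167/241)·f/(1−f) ≈ 0.659 mg/L.
Difference ≈ 5.195 − 0.659 ≈ 4.536 mg/L.

4.5 mg/L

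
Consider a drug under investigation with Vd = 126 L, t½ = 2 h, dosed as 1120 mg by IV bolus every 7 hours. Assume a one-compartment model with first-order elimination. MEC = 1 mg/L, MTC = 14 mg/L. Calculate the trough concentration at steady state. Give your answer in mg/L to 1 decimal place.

Over one 7-h interval, 7/2 ≈ 3.5 half-lives elapse, leaving f ≈ 0.0884 of each dose.
Single-dose peak C₀ = D/Vd = 1120/126 ≈ 8.889 mg/L.
Steady-state trough Cmin,ss = C₀·f/(1−f) ≈ 8.889 × 0.0884/0.9116 ≈ 0.862 mg/L.
Trough 0.9 mg/L vs MEC 1 mg/L: subtherapeutic.

0.9 mg/L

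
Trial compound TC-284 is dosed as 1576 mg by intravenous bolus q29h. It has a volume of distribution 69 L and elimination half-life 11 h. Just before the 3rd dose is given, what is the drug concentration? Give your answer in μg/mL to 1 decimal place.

4.3 μg/mL

f = (1/2)^(τ/t½) = (1/2)^(29/11) ≈ 0.1608.
C₀ = D/Vd = 1576/69 ≈ 22.841 μg/mL.
Before the 3rd dose, 2 doses have been given. Superposition: Cmin = C₀·(f + f²).
≈ 22.841 × (0.1608 + 0.0259) ≈ 22.841 × 0.1867 ≈ 4.264 μg/mL.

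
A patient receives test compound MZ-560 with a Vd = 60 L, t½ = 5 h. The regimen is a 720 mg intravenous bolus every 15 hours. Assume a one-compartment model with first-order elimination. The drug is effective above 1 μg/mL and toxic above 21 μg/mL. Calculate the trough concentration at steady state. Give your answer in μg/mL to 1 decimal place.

1.7 μg/mL

τ = 15 h = 3 half-lives, so f = (1/2)^3 = 0.125.
At steady state, R = 1/(1 − 0.125) = 8/7.
Single-dose peak C₀ = D/Vd = 720/60 = 12 μg/mL.
Steady-state peak Cmax,ss = C₀·R = 12 × 8/7 ≈ 13.714 μg/mL.
Steady-state trough Cmin,ss = Cmax,ss·f ≈ 13.714 × 0.125 ≈ 1.714 μg/mL.
Trough 1.7 μg/mL vs MEC 1 μg/mL: adequate.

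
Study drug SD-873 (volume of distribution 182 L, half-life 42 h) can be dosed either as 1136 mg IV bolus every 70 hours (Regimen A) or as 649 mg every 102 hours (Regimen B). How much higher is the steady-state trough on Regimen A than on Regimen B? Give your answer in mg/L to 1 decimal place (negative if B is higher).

Regimen A: f = (1/2)^(70/42) ≈ 0.3150; Cmin,ss = (1136/182)·f/(1−f) ≈ 2.870 mg/L.
Regimen B: f = (1/2)^(102/42) ≈ 0.1857; Cmin,ss = (649/182)·f/(1−f) ≈ 0.813 mg/L.
Difference ≈ 2.870 − 0.813 ≈ 2.057 mg/L.

2.1 mg/L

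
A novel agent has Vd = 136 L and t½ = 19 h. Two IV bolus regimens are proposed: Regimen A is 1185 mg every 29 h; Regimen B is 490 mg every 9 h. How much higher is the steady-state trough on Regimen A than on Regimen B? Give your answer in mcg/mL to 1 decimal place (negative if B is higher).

Regimen A: f = (1/2)^(29/19) ≈ 0.3472; Cmin,ss = (1185/136)·f/(1−f) ≈ 4.634 mcg/mL.
Regimen B: f = (1/2)^(9/19) ≈ 0.7201; Cmin,ss = (490/136)·f/(1−f) ≈ 9.269 mcg/mL.
Difference ≈ 4.634 − 9.269 ≈ -4.635 mcg/mL.

-4.6 mcg/mL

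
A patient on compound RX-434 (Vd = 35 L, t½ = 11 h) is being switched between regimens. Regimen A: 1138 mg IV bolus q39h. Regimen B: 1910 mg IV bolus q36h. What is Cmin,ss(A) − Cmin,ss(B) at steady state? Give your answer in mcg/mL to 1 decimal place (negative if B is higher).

-3.3 mcg/mL

Regimen A: f = (1/2)^(39/11) ≈ 0.0856; Cmin,ss = (1138/35)·f/(1−f) ≈ 3.044 mcg/mL.
Regimen B: f = (1/2)^(36/11) ≈ 0.1035; Cmin,ss = (1910/35)·f/(1−f) ≈ 6.300 mcg/mL.
Difference ≈ 3.044 − 6.300 ≈ -3.256 mcg/mL.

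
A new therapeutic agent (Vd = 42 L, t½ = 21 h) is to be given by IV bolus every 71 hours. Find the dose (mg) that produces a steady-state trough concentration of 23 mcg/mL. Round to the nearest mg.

9097 mg

τ/t½ = 71/21 ≈ 3.381, so f = (1/2)^(71/21) ≈ 0.095991.
Cmin,ss = (D/Vd)·f/(1−f), so D = Cmin,ss·Vd·(1−f)/f.
D = 23 × 42 × (1−f)/f ≈ 23 × 42 × 9.41764 ≈ 9097.44 mg.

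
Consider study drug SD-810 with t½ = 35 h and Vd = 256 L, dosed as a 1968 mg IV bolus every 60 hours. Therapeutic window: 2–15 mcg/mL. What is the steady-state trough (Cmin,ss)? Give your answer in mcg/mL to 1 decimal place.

3.4 mcg/mL

k = ln2/t½ = ln2/35 ≈ 0.019804 h⁻¹; fraction remaining f = e^(−kτ) = e^(−0.019804×60) ≈ 0.3048.
Each bolus raises the concentration by D/Vd = 1968/256 ≈ 7.688 mcg/mL.
Steady-state trough Cmin,ss = C₀·f/(1−f) ≈ 7.688 × 0.3048/0.6952 ≈ 3.371 mcg/mL.
Trough 3.4 mcg/mL vs MEC 2 mcg/mL: adequate.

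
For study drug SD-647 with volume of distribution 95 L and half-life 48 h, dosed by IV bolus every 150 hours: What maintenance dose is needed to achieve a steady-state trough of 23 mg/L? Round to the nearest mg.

16877 mg

τ/t½ = 150/48 ≈ 3.125, so f = (1/2)^(150/48) ≈ 0.114626.
Cmin,ss = (D/Vd)·f/(1−f), so D = Cmin,ss·Vd·(1−f)/f.
D = 23 × 95 × (1−f)/f ≈ 23 × 95 × 7.72402 ≈ 16876.98 mg.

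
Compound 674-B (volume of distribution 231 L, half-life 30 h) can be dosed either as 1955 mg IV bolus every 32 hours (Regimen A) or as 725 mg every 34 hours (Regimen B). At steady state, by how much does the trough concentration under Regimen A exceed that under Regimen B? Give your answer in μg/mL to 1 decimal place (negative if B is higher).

5.1 μg/mL

Regimen A: f = (1/2)^(32/30) ≈ 0.4774; Cmin,ss = (1955/231)·f/(1−f) ≈ 7.731 μg/mL.
Regimen B: f = (1/2)^(34/30) ≈ 0.4559; Cmin,ss = (725/231)·f/(1−f) ≈ 2.630 μg/mL.
Difference ≈ 7.731 − 2.630 ≈ 5.101 μg/mL.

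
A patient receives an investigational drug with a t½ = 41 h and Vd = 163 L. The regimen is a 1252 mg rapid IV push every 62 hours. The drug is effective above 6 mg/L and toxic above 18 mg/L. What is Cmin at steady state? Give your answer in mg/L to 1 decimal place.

4.1 mg/L

k = ln2/t½ = ln2/41 ≈ 0.016906 h⁻¹; fraction remaining f = e^(−kτ) = e^(−0.016906×62) ≈ 0.3506.
Accumulation ratio R = 1/(1 − f) ≈ 1/0.6494 ≈ 1.5399.
Each bolus raises the concentration by D/Vd = 1252/163 ≈ 7.681 mg/L.
Steady-state peak Cmax,ss = C₀·R ≈ 7.681 × 1.5399 ≈ 11.828 mg/L.
One interval later, Cmin,ss = Cmax,ss·e^(−kτ) ≈ 11.828 × 0.3506 ≈ 4.147 mg/L.
Trough 4.1 mg/L vs MEC 6 mg/L: subtherapeutic.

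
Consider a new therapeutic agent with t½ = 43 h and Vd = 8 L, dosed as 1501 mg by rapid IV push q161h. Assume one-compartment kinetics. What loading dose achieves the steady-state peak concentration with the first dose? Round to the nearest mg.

f = (1/2)^(161/43) ≈ 0.074626; accumulation ratio R = 1/(1−f) ≈ 1.08064.
Loading dose to hit Cmax,ss on first dose: D_load = D_maint·R ≈ 1501 × 1.08064 ≈ 1622.04 mg.

1622 mg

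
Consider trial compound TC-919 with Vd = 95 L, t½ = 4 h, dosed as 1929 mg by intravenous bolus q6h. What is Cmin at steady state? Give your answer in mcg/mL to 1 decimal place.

11.1 mcg/mL

k = ln2/t½ = ln2/4 ≈ 0.173287 h⁻¹; fraction remaining f = e^(−kτ) = e^(−0.173287×6) ≈ 0.3536.
Single-dose peak C₀ = D/Vd = 1929/95 ≈ 20.305 mcg/mL.
Steady-state trough Cmin,ss = C₀·f/(1−f) ≈ 20.305 × 0.3536/0.6464 ≈ 11.107 mcg/mL.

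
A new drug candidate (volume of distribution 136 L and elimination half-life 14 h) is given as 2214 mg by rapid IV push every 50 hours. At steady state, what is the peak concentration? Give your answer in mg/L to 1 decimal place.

k = ln2/t½ = ln2/14 ≈ 0.049511 h⁻¹; fraction remaining f = e^(−kτ) = e^(−0.049511×50) ≈ 0.0841.
Accumulation ratio R = 1/(1 − f) ≈ 1/0.9159 ≈ 1.0918.
Each bolus raises the concentration by D/Vd = 2214/136 ≈ 16.279 mg/L.
Steady-state peak Cmax,ss = C₀·R ≈ 16.279 × 1.0918 ≈ 17.773 mg/L.

17.8 mg/L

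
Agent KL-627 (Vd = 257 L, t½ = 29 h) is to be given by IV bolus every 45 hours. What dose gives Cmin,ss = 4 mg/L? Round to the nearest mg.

τ/t½ = 45/29 ≈ 1.5517, so f = (1/2)^(45/29) ≈ 0.341102.
Cmin,ss = (D/Vd)·f/(1−f), so D = Cmin,ss·Vd·(1−f)/f.
D = 4 × 257 × (1−f)/f ≈ 4 × 257 × 1.93167 ≈ 1985.76 mg.

1986 mg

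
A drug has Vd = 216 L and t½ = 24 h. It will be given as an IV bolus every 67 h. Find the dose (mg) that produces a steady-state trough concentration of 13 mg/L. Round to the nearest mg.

τ/t½ = 67/24 ≈ 2.7917, so f = (1/2)^(67/24) ≈ 0.144419.
Cmin,ss = (D/Vd)·f/(1−f), so D = Cmin,ss·Vd·(1−f)/f.
D = 13 × 216 × (1−f)/f ≈ 13 × 216 × 5.92430 ≈ 16635.43 mg.

16635 mg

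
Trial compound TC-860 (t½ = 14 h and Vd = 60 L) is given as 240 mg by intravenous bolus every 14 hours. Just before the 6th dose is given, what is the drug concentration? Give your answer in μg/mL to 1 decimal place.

f = (1/2)^(τ/t½) = (1/2)^(14/14) ≈ 0.5000.
C₀ = D/Vd = 240/60 ≈ 4.000 μg/mL.
Before the 6th dose, 5 doses have been given. Superposition: Cmin = C₀·(f + f² + … + f^5).
≈ 4.000 × (0.5000 + 0.2500 + 0.1250 + 0.0625 + 0.0313) ≈ 4.000 × 0.9688 ≈ 3.875 μg/mL.

3.9 μg/mL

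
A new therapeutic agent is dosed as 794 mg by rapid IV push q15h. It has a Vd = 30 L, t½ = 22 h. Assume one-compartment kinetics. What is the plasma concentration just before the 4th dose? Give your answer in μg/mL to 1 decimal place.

33.2 μg/mL

f = (1/2)^(τ/t½) = (1/2)^(15/22) ≈ 0.6234.
C₀ = D/Vd = 794/30 ≈ 26.467 μg/mL.
Before the 4th dose, 3 doses have been given. Superposition: Cmin = C₀·(f + f² + … + f^3).
≈ 26.467 × (0.6234 + 0.3886 + 0.2423) ≈ 26.467 × 1.2543 ≈ 33.198 μg/mL.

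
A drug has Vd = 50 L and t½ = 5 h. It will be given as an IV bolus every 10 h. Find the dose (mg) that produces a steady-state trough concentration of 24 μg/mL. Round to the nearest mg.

τ/t½ = 10/5 ≈ 2, so f = (1/2)^(10/5) ≈ 0.250000.
Cmin,ss = (D/Vd)·f/(1−f), so D = Cmin,ss·Vd·(1−f)/f.
D = 24 × 50 × (1−f)/f ≈ 24 × 50 × 3.00000 ≈ 3600.00 mg.

3600 mg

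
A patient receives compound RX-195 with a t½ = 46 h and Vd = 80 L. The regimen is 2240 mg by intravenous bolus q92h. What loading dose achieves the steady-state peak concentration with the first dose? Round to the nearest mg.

f = (1/2)^(92/46) ≈ 0.250000; accumulation ratio R = 1/(1−f) ≈ 1.33333.
Loading dose to hit Cmax,ss on first dose: D_load = D_maint·R ≈ 2240 × 1.33333 ≈ 2986.66 mg.

2987 mg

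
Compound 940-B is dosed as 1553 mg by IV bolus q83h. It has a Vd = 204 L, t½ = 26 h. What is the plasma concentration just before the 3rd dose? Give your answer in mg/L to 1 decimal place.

0.9 mg/L

f = (1/2)^(τ/t½) = (1/2)^(83/26) ≈ 0.1094.
C₀ = D/Vd = 1553/204 ≈ 7.613 mg/L.
Before the 3rd dose, 2 doses have been given. Superposition: Cmin = C₀·(f + f²).
≈ 7.613 × (0.1094 + 0.0120) ≈ 7.613 × 0.1214 ≈ 0.924 mg/L.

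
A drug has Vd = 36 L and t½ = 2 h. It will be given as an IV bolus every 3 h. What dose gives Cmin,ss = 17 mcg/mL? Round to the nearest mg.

τ/t½ = 3/2 ≈ 1.5, so f = (1/2)^(3/2) ≈ 0.353553.
Cmin,ss = (D/Vd)·f/(1−f), so D = Cmin,ss·Vd·(1−f)/f.
D = 17 × 36 × (1−f)/f ≈ 17 × 36 × 1.82843 ≈ 1119.00 mg.

1119 mg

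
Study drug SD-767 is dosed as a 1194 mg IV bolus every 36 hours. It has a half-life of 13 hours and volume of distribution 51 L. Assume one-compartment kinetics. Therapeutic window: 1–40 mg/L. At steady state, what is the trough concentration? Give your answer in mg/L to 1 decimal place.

4.0 mg/L

Over one 36-h interval, 36/13 ≈ 2.7692 half-lives elapse, leaving f ≈ 0.1467 of each dose.
At steady state, accumulation factor R = 1/(1 − e^(−kτ)) ≈ 1.1719.
Single-dose peak C₀ = D/Vd = 1194/51 ≈ 23.412 mg/L.
Cmax,ss = C₀/(1 − f) ≈ 23.412/0.8533 ≈ 27.437 mg/L.
One interval later, Cmin,ss = Cmax,ss·e^(−kτ) ≈ 27.437 × 0.1467 ≈ 4.025 mg/L.
Trough 4.0 mg/L vs MEC 1 mg/L: adequate.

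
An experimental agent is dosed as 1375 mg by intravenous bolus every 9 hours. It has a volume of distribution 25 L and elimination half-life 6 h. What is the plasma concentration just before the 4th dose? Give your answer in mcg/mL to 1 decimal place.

28.8 mcg/mL

f = (1/2)^(τ/t½) = (1/2)^(9/6) ≈ 0.3536.
C₀ = D/Vd = 1375/25 ≈ 55.000 mcg/mL.
Before the 4th dose, 3 doses have been given. Superposition: Cmin = C₀·(f + f² + … + f^3).
≈ 55.000 × (0.3536 + 0.1250 + 0.0442) ≈ 55.000 × 0.5228 ≈ 28.754 mcg/mL.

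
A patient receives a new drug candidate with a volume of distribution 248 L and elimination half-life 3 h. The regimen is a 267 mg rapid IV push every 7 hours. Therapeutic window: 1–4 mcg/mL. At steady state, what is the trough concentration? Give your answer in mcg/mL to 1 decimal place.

0.3 mcg/mL

k = ln2/t½ = ln2/3 ≈ 0.231049 h⁻¹; fraction remaining f = e^(−kτ) = e^(−0.231049×7) ≈ 0.1984.
Each bolus raises the concentration by D/Vd = 267/248 ≈ 1.077 mcg/mL.
Steady-state trough Cmin,ss = C₀·f/(1−f) ≈ 1.077 × 0.1984/0.8016 ≈ 0.267 mcg/mL.
Trough 0.3 mcg/mL vs MEC 1 mcg/mL: subtherapeutic.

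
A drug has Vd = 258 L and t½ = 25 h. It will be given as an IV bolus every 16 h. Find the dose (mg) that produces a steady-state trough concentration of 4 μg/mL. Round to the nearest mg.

576 mg

τ/t½ = 16/25 ≈ 0.64, so f = (1/2)^(16/25) ≈ 0.641713.
Cmin,ss = (D/Vd)·f/(1−f), so D = Cmin,ss·Vd·(1−f)/f.
D = 4 × 258 × (1−f)/f ≈ 4 × 258 × 0.55833 ≈ 576.20 mg.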